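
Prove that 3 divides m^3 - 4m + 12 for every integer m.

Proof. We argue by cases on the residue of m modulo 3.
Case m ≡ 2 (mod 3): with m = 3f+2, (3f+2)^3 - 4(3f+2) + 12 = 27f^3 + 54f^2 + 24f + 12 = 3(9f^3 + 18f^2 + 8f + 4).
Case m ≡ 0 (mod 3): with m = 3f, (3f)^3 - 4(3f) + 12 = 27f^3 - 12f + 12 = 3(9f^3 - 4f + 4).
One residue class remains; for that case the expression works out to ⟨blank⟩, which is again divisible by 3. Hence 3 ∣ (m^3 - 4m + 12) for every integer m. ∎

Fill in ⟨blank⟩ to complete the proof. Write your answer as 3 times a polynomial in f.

Only m ≡ 1 (mod 3) is unaccounted for. Put m = 3f+1:
(3f+1)^3 - 4(3f+1) + 12 expands to 27f^3 + 27f^2 - 3f + 9,
and factoring out 3 leaves 3(9f^3 + 9f^2 - f + 3).

3(9f^3 + 9f^2 - f + 3)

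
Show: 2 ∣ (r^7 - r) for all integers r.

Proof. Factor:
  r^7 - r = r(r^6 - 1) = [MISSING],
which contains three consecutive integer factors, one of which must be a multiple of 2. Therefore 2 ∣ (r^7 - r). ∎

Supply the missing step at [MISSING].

(r - 1)r(r + 1)(r^4 + r^2 + 1)

r^6 - 1 = (r^2 - 1)(r^4 + r^2 + 1), and r^2 - 1 = (r-1)(r+1).
So r(r^6 - 1) = (r - 1)r(r + 1)(r^4 + r^2 + 1).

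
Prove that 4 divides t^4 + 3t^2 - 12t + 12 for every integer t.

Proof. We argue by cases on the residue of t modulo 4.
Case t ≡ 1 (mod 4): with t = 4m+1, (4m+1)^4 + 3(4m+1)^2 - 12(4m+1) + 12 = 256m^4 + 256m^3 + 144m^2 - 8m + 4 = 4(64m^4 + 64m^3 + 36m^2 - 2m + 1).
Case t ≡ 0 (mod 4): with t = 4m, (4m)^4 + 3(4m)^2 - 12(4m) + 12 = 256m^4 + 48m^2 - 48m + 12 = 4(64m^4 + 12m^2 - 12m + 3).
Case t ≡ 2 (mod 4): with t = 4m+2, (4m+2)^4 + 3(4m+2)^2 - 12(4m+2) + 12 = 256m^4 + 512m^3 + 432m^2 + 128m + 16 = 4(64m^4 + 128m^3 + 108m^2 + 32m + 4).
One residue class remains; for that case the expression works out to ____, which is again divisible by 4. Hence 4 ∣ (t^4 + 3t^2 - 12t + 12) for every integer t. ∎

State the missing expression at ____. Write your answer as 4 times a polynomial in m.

Only t ≡ 3 (mod 4) is unaccounted for. Put t = 4m+3:
(4m+3)^4 + 3(4m+3)^2 - 12(4m+3) + 12 expands to 256m^4 + 768m^3 + 912m^2 + 456m + 84,
and factoring out 4 leaves 4(64m^4 + 192m^3 + 228m^2 + 114m + 21).

4(64m^4 + 192m^3 + 228m^2 + 114m + 21)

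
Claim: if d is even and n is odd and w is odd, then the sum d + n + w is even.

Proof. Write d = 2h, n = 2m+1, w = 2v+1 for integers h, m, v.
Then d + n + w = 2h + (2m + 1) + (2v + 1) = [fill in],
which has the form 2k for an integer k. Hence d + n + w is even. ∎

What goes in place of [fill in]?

2(h + m + v + 1)

Expanding: 2h + (2m + 1) + (2v + 1) = 2h + 2m + 2v + 2.
Every term is even; pulling out the factor of 2 gives 2(h + m + v + 1).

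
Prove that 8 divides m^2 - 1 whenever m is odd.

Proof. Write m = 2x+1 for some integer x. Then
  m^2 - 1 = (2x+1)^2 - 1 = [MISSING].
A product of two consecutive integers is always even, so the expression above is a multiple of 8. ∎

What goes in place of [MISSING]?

(2x+1)^2 - 1 = 4x^2 + 4x + 1 - 1 = 4x^2 + 4x = 4x(x+1).
Since x and x+1 are consecutive, x(x+1) is even, and 4·(even) is a multiple of 8.

4x(x + 1)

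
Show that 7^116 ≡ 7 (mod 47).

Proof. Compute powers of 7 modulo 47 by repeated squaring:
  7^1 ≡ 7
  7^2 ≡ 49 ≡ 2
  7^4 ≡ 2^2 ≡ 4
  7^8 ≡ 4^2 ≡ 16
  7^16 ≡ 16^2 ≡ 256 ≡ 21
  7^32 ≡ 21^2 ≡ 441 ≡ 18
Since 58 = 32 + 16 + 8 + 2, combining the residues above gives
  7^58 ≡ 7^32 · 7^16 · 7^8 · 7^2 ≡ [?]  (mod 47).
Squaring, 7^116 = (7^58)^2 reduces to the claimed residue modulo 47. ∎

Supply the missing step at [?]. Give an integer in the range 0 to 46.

17

Multiply the listed residues: 18 · 21 · 16 · 2 = 378 → 6048 → 12096.
Reducing modulo 47: 12096 = 257·47 + 17, so 7^58 ≡ 17.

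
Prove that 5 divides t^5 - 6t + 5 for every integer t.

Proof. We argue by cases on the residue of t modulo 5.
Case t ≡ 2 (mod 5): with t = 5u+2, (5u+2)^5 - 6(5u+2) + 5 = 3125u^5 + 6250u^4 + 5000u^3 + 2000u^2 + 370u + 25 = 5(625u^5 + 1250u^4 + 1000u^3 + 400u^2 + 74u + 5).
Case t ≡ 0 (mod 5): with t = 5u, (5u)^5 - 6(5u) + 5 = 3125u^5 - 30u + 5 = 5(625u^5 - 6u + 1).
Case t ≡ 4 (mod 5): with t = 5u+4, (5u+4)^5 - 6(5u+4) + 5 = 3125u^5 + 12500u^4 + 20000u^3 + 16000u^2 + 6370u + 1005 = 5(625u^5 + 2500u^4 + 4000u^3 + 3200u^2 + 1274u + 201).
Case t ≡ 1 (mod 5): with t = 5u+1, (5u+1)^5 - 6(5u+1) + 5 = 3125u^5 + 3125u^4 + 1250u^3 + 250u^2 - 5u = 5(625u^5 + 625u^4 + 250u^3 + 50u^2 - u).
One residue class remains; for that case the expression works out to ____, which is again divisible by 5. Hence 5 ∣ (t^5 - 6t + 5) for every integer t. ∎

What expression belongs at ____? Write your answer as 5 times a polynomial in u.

The residues treated are {2, 0, 4, 1}, so the missing case is t ≡ 3 (mod 5); write t = 5u+3.
Then (5u+3)^5 - 6(5u+3) + 5 = 3125u^5 + 9375u^4 + 11250u^3 + 6750u^2 + 1995u + 230 = 5(625u^5 + 1875u^4 + 2250u^3 + 1350u^2 + 399u + 46).

5(625u^5 + 1875u^4 + 2250u^3 + 1350u^2 + 399u + 46)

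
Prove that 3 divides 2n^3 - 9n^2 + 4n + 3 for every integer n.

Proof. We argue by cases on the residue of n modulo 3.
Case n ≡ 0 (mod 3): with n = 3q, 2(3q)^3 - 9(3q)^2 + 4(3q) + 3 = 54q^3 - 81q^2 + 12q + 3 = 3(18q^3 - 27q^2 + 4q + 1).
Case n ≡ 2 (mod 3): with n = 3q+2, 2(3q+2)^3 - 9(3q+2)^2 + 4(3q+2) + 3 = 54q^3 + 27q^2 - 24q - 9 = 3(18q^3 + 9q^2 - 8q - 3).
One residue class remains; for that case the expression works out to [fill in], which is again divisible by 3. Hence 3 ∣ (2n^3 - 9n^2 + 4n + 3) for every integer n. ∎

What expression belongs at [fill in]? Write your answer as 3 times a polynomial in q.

The residues treated are {0, 2}, so the missing case is n ≡ 1 (mod 3); write n = 3q+1.
Then 2(3q+1)^3 - 9(3q+1)^2 + 4(3q+1) + 3 = 54q^3 - 27q^2 - 24q = 3(18q^3 - 9q^2 - 8q).

3(18q^3 - 9q^2 - 8q)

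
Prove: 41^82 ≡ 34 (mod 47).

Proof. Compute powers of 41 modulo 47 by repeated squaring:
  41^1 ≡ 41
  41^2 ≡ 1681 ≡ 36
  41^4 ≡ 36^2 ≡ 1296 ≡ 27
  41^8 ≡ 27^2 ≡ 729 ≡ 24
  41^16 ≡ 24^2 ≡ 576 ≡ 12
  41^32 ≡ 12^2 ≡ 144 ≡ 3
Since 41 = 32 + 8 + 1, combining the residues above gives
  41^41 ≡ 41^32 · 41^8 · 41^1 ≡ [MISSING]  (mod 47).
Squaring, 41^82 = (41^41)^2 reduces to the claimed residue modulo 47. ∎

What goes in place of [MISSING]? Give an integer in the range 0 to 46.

Multiply the listed residues: 3 · 24 · 41 = 72 → 2952.
Reducing modulo 47: 2952 = 62·47 + 38, so 41^41 ≡ 38.

38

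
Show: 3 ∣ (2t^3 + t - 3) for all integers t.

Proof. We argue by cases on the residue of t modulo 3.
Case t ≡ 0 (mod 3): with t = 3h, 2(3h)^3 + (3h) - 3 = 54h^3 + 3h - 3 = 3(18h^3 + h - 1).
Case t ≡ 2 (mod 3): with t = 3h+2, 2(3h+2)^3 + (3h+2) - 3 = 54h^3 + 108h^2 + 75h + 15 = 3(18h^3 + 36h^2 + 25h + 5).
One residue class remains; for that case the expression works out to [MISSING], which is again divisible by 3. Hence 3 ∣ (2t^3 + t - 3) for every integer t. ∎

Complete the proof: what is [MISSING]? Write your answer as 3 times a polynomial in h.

Only t ≡ 1 (mod 3) is unaccounted for. Put t = 3h+1:
2(3h+1)^3 + (3h+1) - 3 expands to 54h^3 + 54h^2 + 21h,
and factoring out 3 leaves 3(18h^3 + 18h^2 + 7h).

3(18h^3 + 18h^2 + 7h)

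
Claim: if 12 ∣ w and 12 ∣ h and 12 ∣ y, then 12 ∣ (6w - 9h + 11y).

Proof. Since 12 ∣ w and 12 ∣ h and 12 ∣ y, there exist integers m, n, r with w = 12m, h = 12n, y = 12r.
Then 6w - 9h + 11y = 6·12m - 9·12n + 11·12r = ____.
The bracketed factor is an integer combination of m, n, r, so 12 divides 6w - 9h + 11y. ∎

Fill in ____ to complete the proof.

12(6m - 9n + 11r)

Pull the common 12 out of every term: 6·12m - 9·12n + 11·12r = 12(6m - 9n + 11r).
6m - 9n + 11r is an integer, which exhibits the divisibility.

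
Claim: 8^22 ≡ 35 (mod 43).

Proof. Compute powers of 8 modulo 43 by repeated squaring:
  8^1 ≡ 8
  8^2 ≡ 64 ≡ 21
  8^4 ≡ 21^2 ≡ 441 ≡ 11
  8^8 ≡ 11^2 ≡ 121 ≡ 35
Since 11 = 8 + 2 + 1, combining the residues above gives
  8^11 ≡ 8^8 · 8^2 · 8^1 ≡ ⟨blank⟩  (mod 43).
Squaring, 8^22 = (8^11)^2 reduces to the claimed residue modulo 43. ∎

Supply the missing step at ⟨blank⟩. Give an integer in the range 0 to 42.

8^8 · 8^2 · 8^1 ≡ 35 · 21 · 8 = 5880.
5880 mod 43 = 32, so 8^11 ≡ 32 (mod 43).

32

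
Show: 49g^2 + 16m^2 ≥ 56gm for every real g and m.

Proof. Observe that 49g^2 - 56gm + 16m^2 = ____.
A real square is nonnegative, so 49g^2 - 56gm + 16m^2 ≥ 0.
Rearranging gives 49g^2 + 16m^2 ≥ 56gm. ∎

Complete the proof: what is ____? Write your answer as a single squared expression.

The leading and trailing coefficients are 7^2 and 4^2, and 56 = 2·7·4, so the trinomial is (7g - 4m)^2.
Hence 49g^2 - 56gm + 16m^2 ≥ 0.

(7g - 4m)^2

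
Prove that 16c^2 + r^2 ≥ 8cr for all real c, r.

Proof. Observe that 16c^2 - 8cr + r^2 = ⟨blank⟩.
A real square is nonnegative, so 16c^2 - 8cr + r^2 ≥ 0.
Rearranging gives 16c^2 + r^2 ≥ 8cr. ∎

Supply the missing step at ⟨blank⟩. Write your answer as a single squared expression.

The leading and trailing coefficients are 4^2 and 1^2, and 8 = 2·4·1, so the trinomial is (4c - r)^2.
Hence 16c^2 - 8cr + r^2 ≥ 0.

(4c - r)^2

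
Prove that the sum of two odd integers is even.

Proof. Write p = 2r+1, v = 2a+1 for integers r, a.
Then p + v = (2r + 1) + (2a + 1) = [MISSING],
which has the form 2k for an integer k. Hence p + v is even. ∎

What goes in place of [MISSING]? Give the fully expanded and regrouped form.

2(a + r + 1)

Expanding: (2r + 1) + (2a + 1) = 2a + 2r + 2.
Every term is even; pulling out the factor of 2 gives 2(a + r + 1).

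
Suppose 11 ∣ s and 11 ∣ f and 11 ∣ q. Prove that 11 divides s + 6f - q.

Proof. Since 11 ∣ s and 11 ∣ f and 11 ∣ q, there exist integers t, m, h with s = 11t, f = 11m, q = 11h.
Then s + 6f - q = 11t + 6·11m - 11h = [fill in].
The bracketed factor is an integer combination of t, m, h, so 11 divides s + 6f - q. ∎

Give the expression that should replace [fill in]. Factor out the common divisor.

11(-h + 6m + t)

Each term has a factor of 11: 11t + 6·11m - 11h = 11·(-h + 6m + t).
Since -h + 6m + t is an integer, 11 ∣ (s + 6f - q).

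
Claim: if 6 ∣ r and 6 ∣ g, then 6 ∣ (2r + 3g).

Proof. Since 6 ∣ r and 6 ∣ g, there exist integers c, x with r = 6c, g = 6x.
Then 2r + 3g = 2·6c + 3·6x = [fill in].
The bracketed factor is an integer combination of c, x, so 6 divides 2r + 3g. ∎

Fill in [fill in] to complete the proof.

6(2c + 3x)

Each term has a factor of 6: 2·6c + 3·6x = 6·(2c + 3x).
Since 2c + 3x is an integer, 6 ∣ (2r + 3g).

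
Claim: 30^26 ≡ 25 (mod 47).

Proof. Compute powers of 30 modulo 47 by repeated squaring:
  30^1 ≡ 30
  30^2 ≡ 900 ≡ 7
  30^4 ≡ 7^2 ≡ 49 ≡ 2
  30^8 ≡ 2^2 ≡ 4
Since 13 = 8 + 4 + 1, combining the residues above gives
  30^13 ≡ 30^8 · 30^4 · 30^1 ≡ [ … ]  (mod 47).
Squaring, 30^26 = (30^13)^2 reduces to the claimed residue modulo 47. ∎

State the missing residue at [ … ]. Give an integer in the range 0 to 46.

Multiply the listed residues: 4 · 2 · 30 = 8 → 240.
Reducing modulo 47: 240 = 5·47 + 5, so 30^13 ≡ 5.

5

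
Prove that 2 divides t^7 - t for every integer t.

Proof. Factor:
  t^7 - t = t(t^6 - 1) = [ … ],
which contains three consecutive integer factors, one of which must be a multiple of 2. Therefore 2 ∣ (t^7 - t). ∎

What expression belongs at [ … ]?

(t - 1)t(t + 1)(t^4 + t^2 + 1)

t^6 - 1 = (t^2 - 1)(t^4 + t^2 + 1), and t^2 - 1 = (t-1)(t+1).
So t(t^6 - 1) = (t - 1)t(t + 1)(t^4 + t^2 + 1).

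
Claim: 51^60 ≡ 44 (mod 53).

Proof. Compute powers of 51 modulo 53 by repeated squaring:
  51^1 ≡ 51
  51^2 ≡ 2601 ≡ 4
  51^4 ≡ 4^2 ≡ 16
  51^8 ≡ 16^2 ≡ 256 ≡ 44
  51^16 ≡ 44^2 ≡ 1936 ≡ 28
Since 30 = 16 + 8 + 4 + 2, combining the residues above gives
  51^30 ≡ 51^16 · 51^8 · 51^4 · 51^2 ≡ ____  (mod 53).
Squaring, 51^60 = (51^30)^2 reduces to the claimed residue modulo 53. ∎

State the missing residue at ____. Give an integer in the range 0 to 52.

Multiply the listed residues: 28 · 44 · 16 · 4 = 1232 → 19712 → 78848.
Reducing modulo 53: 78848 = 1487·53 + 37, so 51^30 ≡ 37.

37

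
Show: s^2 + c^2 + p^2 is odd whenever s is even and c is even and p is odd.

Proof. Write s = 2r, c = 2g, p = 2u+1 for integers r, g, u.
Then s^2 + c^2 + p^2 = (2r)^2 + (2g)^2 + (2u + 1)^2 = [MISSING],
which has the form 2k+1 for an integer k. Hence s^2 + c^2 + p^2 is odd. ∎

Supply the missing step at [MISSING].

(2r)^2 + (2g)^2 + (2u + 1)^2 = 4g^2 + 4r^2 + 4u^2 + 4u + 1
= 2(2g^2 + 2r^2 + 2u^2 + 2u) + 1.
Since 2g^2 + 2r^2 + 2u^2 + 2u is an integer, the sum of squares is of the form 2k+1 for an integer k.

2(2g^2 + 2r^2 + 2u^2 + 2u) + 1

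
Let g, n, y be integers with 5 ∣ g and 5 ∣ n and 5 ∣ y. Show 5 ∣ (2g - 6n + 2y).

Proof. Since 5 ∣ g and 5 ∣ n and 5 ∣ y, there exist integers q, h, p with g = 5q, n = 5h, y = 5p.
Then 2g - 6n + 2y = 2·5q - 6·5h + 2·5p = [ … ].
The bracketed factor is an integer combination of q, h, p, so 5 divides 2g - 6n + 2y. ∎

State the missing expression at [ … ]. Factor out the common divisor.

5(-6h + 2p + 2q)

Each term has a factor of 5: 2·5q - 6·5h + 2·5p = 5·(-6h + 2p + 2q).
Since -6h + 2p + 2q is an integer, 5 ∣ (2g - 6n + 2y).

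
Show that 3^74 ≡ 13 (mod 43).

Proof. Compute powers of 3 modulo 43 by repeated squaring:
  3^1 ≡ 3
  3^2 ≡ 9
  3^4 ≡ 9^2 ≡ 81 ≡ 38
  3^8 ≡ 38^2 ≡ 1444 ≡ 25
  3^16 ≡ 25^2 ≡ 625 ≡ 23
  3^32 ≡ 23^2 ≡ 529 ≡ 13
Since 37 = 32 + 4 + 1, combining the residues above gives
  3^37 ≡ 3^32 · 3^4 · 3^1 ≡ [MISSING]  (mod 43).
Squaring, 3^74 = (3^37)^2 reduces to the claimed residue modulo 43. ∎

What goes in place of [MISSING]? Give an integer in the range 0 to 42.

3^32 · 3^4 · 3^1 ≡ 13 · 38 · 3 = 1482.
1482 mod 43 = 20, so 3^37 ≡ 20 (mod 43).

20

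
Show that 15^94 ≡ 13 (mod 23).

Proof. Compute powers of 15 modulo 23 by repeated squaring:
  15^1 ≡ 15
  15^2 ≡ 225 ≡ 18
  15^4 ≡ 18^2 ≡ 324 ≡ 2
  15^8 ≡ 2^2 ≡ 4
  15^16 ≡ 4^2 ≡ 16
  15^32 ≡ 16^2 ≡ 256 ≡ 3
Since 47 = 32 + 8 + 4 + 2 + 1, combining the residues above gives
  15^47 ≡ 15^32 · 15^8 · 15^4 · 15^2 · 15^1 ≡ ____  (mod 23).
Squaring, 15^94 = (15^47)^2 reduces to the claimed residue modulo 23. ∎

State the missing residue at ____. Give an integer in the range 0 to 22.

15^32 · 15^8 · 15^4 · 15^2 · 15^1 ≡ 3 · 4 · 2 · 18 · 15 = 6480.
6480 mod 23 = 17, so 15^47 ≡ 17 (mod 23).

17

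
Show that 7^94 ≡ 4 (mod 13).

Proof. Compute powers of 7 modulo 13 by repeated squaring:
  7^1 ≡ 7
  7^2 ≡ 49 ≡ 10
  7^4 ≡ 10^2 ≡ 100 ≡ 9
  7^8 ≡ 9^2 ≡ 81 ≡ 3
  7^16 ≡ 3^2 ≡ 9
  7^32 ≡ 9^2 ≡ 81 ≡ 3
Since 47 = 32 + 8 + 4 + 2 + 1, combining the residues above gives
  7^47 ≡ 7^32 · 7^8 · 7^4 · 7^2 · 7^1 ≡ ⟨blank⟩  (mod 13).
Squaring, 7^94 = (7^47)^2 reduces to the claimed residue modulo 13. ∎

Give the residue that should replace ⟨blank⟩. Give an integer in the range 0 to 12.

2

Multiply the listed residues: 3 · 3 · 9 · 10 · 7 = 9 → 81 → 810 → 5670.
Reducing modulo 13: 5670 = 436·13 + 2, so 7^47 ≡ 2.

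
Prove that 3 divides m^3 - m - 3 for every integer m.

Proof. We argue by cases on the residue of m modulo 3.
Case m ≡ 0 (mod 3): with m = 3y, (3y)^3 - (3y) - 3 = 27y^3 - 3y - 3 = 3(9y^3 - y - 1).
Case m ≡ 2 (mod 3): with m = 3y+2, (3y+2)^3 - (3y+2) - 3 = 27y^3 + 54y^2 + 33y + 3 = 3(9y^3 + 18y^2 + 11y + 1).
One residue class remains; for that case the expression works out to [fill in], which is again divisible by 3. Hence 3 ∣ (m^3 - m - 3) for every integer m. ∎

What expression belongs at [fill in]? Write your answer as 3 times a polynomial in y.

The residues treated are {0, 2}, so the missing case is m ≡ 1 (mod 3); write m = 3y+1.
Then (3y+1)^3 - (3y+1) - 3 = 27y^3 + 27y^2 + 6y - 3 = 3(9y^3 + 9y^2 + 2y - 1).

3(9y^3 + 9y^2 + 2y - 1)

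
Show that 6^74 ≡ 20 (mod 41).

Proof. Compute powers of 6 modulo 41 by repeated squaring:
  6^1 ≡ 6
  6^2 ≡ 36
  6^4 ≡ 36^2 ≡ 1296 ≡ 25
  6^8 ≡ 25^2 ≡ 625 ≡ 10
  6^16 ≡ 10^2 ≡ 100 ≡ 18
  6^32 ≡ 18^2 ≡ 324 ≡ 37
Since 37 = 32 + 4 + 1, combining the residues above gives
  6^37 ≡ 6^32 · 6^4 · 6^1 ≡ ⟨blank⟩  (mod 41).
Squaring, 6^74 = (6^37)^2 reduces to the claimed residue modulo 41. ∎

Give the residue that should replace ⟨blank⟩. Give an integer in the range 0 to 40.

Multiply the listed residues: 37 · 25 · 6 = 925 → 5550.
Reducing modulo 41: 5550 = 135·41 + 15, so 6^37 ≡ 15.

15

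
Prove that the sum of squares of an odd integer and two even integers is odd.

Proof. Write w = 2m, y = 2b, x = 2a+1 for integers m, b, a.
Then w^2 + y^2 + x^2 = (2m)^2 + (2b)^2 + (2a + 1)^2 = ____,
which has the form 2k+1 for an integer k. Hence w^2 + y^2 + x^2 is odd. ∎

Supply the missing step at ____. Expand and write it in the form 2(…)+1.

2(2a^2 + 2a + 2b^2 + 2m^2) + 1

Expanding: (2m)^2 + (2b)^2 + (2a + 1)^2 = 4a^2 + 4a + 4b^2 + 4m^2 + 1.
Every term except the constant is even, so this is 2(2a^2 + 2a + 2b^2 + 2m^2) + 1,
and 2a^2 + 2a + 2b^2 + 2m^2 ∈ ℤ gives the required form.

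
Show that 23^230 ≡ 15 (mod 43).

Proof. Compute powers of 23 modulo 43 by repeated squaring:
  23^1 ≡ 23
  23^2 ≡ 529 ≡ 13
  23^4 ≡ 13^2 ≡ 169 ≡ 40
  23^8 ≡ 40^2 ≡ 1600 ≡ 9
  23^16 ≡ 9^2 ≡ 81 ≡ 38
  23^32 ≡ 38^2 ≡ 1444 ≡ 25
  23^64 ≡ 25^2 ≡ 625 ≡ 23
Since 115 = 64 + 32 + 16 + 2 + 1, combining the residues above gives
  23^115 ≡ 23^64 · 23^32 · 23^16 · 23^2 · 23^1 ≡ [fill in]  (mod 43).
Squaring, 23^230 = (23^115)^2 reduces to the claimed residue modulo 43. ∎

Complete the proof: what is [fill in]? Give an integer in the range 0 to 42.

23^64 · 23^32 · 23^16 · 23^2 · 23^1 ≡ 23 · 25 · 38 · 13 · 23 = 6533150.
6533150 mod 43 = 31, so 23^115 ≡ 31 (mod 43).

31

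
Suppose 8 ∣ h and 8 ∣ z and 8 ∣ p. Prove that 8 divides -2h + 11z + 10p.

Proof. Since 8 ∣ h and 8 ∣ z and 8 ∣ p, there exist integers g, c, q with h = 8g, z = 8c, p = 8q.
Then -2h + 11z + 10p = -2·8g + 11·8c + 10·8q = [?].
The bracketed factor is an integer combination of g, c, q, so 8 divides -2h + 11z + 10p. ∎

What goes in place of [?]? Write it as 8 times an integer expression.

Pull the common 8 out of every term: -2·8g + 11·8c + 10·8q = 8(11c - 2g + 10q).
11c - 2g + 10q is an integer, which exhibits the divisibility.

8(11c - 2g + 10q)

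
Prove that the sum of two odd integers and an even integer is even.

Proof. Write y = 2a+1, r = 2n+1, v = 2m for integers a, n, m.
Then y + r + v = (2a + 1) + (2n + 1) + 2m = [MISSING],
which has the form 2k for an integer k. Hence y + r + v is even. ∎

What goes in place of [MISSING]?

2(a + m + n + 1)

Expanding: (2a + 1) + (2n + 1) + 2m = 2a + 2m + 2n + 2.
Every term is even; pulling out the factor of 2 gives 2(a + m + n + 1).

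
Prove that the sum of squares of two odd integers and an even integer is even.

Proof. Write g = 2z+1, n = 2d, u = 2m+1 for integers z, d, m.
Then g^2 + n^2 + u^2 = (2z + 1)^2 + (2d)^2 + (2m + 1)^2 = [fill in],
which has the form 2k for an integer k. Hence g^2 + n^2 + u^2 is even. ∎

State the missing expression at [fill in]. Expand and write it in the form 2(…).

2(2d^2 + 2m^2 + 2m + 2z^2 + 2z + 1)

Expanding: (2z + 1)^2 + (2d)^2 + (2m + 1)^2 = 4d^2 + 4m^2 + 4m + 4z^2 + 4z + 2.
Every term is even; pulling out the factor of 2 gives 2(2d^2 + 2m^2 + 2m + 2z^2 + 2z + 1).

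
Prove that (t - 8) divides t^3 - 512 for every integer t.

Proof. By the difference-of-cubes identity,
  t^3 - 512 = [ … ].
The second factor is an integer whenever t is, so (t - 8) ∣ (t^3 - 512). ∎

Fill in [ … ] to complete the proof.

a^3 - b^3 = (a - b)(a^2 + ab + b^2). With a = t, b = 8:
t^3 - 512 = (t - 8)(t^2 + 8t + 64).

(t - 8)(t^2 + 8t + 64)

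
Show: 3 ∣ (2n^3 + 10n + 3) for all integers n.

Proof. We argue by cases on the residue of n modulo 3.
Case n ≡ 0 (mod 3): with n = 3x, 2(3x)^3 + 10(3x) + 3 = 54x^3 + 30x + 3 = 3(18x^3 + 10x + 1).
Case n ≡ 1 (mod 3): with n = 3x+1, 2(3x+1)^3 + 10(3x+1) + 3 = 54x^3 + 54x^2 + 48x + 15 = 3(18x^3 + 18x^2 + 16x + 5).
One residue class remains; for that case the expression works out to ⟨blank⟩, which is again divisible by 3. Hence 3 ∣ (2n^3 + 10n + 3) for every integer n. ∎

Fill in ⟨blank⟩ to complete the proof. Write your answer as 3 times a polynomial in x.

Only n ≡ 2 (mod 3) is unaccounted for. Put n = 3x+2:
2(3x+2)^3 + 10(3x+2) + 3 expands to 54x^3 + 108x^2 + 102x + 39,
and factoring out 3 leaves 3(18x^3 + 36x^2 + 34x + 13).

3(18x^3 + 36x^2 + 34x + 13)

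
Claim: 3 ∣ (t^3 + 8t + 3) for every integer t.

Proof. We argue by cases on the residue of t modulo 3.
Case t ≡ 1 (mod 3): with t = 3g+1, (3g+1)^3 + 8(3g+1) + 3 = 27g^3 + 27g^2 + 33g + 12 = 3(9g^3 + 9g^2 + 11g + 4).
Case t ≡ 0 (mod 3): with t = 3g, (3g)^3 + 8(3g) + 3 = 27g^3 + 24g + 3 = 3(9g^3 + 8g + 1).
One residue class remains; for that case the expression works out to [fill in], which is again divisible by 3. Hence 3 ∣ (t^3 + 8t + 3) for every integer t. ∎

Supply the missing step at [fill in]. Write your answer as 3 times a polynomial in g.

The residues treated are {1, 0}, so the missing case is t ≡ 2 (mod 3); write t = 3g+2.
Then (3g+2)^3 + 8(3g+2) + 3 = 27g^3 + 54g^2 + 60g + 27 = 3(9g^3 + 18g^2 + 20g + 9).

3(9g^3 + 18g^2 + 20g + 9)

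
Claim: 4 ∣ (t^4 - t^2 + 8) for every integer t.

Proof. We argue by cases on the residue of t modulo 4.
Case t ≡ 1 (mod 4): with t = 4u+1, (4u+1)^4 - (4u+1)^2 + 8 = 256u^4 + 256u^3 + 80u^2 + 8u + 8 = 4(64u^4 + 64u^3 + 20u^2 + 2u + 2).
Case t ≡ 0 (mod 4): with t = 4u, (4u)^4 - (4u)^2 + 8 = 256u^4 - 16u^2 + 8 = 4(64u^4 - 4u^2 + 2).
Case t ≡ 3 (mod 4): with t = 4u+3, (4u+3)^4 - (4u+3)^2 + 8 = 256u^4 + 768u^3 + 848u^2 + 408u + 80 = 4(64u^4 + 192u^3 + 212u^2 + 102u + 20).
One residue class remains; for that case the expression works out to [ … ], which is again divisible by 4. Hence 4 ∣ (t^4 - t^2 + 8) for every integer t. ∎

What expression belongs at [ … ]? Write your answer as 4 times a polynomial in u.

The residues treated are {1, 0, 3}, so the missing case is t ≡ 2 (mod 4); write t = 4u+2.
Then (4u+2)^4 - (4u+2)^2 + 8 = 256u^4 + 512u^3 + 368u^2 + 112u + 20 = 4(64u^4 + 128u^3 + 92u^2 + 28u + 5).

4(64u^4 + 128u^3 + 92u^2 + 28u + 5)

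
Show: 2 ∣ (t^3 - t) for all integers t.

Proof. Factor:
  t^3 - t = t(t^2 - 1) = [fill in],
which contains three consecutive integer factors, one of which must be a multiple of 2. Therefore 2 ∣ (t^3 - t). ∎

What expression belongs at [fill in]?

(t - 1)t(t + 1)

t(t^2 - 1) = t(t - 1)(t + 1) = (t - 1)t(t + 1).
These three factors are consecutive integers, so their product is divisible by 2.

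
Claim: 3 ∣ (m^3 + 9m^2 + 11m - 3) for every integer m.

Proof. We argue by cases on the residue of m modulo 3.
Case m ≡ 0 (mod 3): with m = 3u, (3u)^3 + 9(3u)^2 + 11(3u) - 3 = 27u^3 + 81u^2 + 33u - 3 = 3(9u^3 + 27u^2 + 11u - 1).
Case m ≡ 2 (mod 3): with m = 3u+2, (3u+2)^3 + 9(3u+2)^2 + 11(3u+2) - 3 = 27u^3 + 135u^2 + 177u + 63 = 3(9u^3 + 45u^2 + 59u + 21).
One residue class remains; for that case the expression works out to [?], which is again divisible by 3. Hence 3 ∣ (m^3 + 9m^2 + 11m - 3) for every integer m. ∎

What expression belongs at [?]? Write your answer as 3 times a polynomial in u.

3(9u^3 + 36u^2 + 32u + 6)

The residues treated are {0, 2}, so the missing case is m ≡ 1 (mod 3); write m = 3u+1.
Then (3u+1)^3 + 9(3u+1)^2 + 11(3u+1) - 3 = 27u^3 + 108u^2 + 96u + 18 = 3(9u^3 + 36u^2 + 32u + 6).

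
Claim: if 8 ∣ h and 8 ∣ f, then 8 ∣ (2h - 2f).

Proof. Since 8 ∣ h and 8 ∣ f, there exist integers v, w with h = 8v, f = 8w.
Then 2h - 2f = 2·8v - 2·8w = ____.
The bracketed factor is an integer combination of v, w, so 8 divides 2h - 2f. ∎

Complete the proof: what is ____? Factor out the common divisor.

8(2v - 2w)

Pull the common 8 out of every term: 2·8v - 2·8w = 8(2v - 2w).
2v - 2w is an integer, which exhibits the divisibility.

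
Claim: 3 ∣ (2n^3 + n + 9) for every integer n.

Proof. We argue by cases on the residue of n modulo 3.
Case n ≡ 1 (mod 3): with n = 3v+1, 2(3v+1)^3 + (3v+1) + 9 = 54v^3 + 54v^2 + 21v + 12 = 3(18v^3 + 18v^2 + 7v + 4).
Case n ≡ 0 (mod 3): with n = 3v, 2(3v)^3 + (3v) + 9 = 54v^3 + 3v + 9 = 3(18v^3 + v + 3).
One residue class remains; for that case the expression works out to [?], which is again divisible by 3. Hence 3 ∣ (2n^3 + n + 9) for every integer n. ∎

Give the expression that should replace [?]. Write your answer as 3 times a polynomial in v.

The residues treated are {1, 0}, so the missing case is n ≡ 2 (mod 3); write n = 3v+2.
Then 2(3v+2)^3 + (3v+2) + 9 = 54v^3 + 108v^2 + 75v + 27 = 3(18v^3 + 36v^2 + 25v + 9).

3(18v^3 + 36v^2 + 25v + 9)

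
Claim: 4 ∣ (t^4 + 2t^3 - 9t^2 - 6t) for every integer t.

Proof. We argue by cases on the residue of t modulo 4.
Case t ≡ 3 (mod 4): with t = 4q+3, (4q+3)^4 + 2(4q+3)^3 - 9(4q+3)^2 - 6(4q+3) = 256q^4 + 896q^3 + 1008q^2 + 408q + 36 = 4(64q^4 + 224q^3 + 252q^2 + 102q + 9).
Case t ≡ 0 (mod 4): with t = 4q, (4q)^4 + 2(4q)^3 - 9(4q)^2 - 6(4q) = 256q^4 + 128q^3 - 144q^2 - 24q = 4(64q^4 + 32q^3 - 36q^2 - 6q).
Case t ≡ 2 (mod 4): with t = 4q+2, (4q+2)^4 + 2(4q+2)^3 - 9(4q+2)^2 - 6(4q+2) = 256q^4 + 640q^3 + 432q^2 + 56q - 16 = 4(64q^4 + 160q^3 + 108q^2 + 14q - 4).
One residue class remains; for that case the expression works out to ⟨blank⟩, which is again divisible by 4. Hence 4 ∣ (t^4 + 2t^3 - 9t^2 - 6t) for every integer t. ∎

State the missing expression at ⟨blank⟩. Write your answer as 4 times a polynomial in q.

4(64q^4 + 96q^3 + 12q^2 - 14q - 3)

Only t ≡ 1 (mod 4) is unaccounted for. Put t = 4q+1:
(4q+1)^4 + 2(4q+1)^3 - 9(4q+1)^2 - 6(4q+1) expands to 256q^4 + 384q^3 + 48q^2 - 56q - 12,
and factoring out 4 leaves 4(64q^4 + 96q^3 + 12q^2 - 14q - 3).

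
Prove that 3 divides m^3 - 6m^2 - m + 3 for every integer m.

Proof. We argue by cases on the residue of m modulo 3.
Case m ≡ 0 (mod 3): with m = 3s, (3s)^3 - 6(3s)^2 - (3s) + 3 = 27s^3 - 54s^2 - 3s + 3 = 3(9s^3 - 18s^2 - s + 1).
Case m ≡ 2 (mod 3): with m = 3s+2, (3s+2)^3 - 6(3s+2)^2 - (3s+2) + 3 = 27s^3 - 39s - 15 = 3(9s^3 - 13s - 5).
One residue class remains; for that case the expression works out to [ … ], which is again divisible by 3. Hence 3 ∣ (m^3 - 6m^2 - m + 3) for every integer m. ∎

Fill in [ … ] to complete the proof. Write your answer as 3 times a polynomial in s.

3(9s^3 - 9s^2 - 10s - 1)

Only m ≡ 1 (mod 3) is unaccounted for. Put m = 3s+1:
(3s+1)^3 - 6(3s+1)^2 - (3s+1) + 3 expands to 27s^3 - 27s^2 - 30s - 3,
and factoring out 3 leaves 3(9s^3 - 9s^2 - 10s - 1).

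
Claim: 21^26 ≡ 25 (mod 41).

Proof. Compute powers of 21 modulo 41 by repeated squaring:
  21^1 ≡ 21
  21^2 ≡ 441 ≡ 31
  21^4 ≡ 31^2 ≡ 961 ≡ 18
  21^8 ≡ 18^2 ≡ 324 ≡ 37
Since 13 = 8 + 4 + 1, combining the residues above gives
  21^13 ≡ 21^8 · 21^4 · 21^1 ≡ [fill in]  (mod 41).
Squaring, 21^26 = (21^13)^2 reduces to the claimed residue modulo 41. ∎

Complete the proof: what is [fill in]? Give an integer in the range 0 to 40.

5

Multiply the listed residues: 37 · 18 · 21 = 666 → 13986.
Reducing modulo 41: 13986 = 341·41 + 5, so 21^13 ≡ 5.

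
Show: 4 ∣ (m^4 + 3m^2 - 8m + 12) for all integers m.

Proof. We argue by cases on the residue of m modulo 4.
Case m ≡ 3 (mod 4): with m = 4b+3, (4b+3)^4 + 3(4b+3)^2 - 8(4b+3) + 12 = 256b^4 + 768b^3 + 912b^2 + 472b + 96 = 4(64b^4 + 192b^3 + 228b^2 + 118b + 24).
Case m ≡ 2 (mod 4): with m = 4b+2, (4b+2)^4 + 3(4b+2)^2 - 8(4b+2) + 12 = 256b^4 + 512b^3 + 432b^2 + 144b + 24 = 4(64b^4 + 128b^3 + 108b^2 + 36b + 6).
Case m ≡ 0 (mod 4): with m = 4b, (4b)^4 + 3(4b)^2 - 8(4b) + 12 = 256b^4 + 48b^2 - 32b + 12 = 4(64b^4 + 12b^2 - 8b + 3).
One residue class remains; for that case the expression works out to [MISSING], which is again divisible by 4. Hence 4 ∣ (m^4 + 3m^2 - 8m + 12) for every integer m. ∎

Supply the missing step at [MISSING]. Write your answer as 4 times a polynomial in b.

4(64b^4 + 64b^3 + 36b^2 + 2b + 2)

The residues treated are {3, 2, 0}, so the missing case is m ≡ 1 (mod 4); write m = 4b+1.
Then (4b+1)^4 + 3(4b+1)^2 - 8(4b+1) + 12 = 256b^4 + 256b^3 + 144b^2 + 8b + 8 = 4(64b^4 + 64b^3 + 36b^2 + 2b + 2).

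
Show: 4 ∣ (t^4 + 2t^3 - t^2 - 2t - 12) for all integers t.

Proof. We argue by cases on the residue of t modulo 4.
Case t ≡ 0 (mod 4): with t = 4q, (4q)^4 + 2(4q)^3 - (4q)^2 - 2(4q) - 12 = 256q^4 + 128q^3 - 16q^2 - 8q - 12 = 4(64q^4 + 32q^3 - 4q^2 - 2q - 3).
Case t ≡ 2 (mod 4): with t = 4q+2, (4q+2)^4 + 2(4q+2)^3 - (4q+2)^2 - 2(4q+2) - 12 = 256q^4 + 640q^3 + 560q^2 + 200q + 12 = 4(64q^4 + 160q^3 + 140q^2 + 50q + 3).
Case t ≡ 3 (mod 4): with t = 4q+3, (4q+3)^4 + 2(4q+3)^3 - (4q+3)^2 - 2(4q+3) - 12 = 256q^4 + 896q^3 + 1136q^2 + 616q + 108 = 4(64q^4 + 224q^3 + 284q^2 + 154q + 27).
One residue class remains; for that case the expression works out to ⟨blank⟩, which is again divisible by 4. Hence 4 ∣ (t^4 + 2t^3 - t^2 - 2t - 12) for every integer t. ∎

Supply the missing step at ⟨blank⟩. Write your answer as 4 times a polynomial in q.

The residues treated are {0, 2, 3}, so the missing case is t ≡ 1 (mod 4); write t = 4q+1.
Then (4q+1)^4 + 2(4q+1)^3 - (4q+1)^2 - 2(4q+1) - 12 = 256q^4 + 384q^3 + 176q^2 + 24q - 12 = 4(64q^4 + 96q^3 + 44q^2 + 6q - 3).

4(64q^4 + 96q^3 + 44q^2 + 6q - 3)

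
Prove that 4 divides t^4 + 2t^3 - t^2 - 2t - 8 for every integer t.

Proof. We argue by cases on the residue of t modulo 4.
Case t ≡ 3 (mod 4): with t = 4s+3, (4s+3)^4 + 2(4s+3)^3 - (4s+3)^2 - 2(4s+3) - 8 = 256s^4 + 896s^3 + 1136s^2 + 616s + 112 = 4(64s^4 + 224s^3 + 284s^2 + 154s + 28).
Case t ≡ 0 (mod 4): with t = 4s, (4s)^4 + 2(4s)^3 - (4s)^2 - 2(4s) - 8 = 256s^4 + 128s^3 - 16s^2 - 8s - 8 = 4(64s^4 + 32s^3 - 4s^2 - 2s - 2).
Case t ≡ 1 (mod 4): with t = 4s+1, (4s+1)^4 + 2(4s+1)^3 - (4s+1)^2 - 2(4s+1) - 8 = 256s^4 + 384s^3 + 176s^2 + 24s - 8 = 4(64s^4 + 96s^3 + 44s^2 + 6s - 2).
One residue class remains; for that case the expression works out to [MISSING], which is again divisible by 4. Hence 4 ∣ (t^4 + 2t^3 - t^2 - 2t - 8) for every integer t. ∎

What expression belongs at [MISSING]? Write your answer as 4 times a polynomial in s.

4(64s^4 + 160s^3 + 140s^2 + 50s + 4)

Only t ≡ 2 (mod 4) is unaccounted for. Put t = 4s+2:
(4s+2)^4 + 2(4s+2)^3 - (4s+2)^2 - 2(4s+2) - 8 expands to 256s^4 + 640s^3 + 560s^2 + 200s + 16,
and factoring out 4 leaves 4(64s^4 + 160s^3 + 140s^2 + 50s + 4).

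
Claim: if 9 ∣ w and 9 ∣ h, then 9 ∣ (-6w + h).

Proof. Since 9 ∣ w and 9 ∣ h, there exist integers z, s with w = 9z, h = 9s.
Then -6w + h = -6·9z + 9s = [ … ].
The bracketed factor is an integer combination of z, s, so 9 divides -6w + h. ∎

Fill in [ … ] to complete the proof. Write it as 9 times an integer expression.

9(s - 6z)

Each term has a factor of 9: -6·9z + 9s = 9·(s - 6z).
Since s - 6z is an integer, 9 ∣ (-6w + h).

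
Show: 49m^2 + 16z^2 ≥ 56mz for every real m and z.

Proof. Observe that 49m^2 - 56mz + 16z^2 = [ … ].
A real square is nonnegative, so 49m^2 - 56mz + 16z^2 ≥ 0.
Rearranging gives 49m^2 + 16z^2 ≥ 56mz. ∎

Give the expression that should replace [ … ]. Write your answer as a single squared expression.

(7m - 4z)^2

The leading and trailing coefficients are 7^2 and 4^2, and 56 = 2·7·4, so the trinomial is (7m - 4z)^2.
Hence 49m^2 - 56mz + 16z^2 ≥ 0.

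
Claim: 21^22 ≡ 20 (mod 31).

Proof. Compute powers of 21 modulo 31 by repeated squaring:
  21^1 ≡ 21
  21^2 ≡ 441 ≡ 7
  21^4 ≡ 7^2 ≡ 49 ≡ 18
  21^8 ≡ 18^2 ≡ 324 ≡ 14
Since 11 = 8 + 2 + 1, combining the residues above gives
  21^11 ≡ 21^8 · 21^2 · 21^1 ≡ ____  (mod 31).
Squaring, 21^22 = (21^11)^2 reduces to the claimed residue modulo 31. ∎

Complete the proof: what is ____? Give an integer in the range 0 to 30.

21^8 · 21^2 · 21^1 ≡ 14 · 7 · 21 = 2058.
2058 mod 31 = 12, so 21^11 ≡ 12 (mod 31).

12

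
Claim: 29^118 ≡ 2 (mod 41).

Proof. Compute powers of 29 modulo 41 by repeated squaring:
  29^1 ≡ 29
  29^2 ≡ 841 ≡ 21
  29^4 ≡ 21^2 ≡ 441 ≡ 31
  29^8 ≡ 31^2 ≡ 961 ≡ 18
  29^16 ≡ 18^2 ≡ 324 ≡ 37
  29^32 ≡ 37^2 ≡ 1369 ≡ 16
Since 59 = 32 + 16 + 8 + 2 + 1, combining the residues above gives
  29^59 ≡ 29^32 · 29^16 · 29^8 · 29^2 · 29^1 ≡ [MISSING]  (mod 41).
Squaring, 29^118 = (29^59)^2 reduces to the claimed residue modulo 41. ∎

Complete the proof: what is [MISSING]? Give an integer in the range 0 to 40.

24

29^32 · 29^16 · 29^8 · 29^2 · 29^1 ≡ 16 · 37 · 18 · 21 · 29 = 6489504.
6489504 mod 41 = 24, so 29^59 ≡ 24 (mod 41).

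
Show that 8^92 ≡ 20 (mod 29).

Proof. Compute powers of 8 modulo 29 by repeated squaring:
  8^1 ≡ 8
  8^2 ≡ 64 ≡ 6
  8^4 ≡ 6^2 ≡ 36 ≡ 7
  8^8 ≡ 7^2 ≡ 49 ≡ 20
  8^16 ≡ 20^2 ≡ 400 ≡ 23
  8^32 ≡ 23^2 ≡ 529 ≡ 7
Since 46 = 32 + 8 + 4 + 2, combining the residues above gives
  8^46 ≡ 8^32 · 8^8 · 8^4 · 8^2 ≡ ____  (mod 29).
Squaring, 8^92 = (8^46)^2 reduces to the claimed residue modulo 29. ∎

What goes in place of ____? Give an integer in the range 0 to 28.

Multiply the listed residues: 7 · 20 · 7 · 6 = 140 → 980 → 5880.
Reducing modulo 29: 5880 = 202·29 + 22, so 8^46 ≡ 22.

22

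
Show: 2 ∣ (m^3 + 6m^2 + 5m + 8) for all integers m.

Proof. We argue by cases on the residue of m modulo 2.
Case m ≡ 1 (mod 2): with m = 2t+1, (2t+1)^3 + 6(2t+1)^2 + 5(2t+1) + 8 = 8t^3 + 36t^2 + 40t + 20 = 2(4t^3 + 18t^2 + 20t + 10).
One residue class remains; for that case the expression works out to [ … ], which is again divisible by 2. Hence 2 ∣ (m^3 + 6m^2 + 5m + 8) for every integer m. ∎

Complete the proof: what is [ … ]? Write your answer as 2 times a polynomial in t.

Only m ≡ 0 (mod 2) is unaccounted for. Put m = 2t:
(2t)^3 + 6(2t)^2 + 5(2t) + 8 expands to 8t^3 + 24t^2 + 10t + 8,
and factoring out 2 leaves 2(4t^3 + 12t^2 + 5t + 4).

2(4t^3 + 12t^2 + 5t + 4)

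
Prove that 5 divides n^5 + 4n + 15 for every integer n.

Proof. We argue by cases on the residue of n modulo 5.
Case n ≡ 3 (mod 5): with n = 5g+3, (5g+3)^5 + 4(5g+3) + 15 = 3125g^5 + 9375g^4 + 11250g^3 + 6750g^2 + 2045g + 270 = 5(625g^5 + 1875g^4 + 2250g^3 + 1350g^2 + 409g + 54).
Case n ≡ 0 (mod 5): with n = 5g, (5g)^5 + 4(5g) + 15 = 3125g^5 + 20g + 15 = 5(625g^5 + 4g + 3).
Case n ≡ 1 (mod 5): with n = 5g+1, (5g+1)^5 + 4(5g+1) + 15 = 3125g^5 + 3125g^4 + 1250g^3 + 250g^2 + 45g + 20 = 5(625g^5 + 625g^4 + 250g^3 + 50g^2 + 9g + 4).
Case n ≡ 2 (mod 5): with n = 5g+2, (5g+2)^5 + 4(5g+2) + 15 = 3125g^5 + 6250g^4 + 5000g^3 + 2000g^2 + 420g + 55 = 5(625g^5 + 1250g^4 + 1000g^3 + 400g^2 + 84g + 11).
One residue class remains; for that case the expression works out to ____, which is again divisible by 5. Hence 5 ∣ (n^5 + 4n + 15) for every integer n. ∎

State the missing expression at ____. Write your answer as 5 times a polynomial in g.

5(625g^5 + 2500g^4 + 4000g^3 + 3200g^2 + 1284g + 211)

Only n ≡ 4 (mod 5) is unaccounted for. Put n = 5g+4:
(5g+4)^5 + 4(5g+4) + 15 expands to 3125g^5 + 12500g^4 + 20000g^3 + 16000g^2 + 6420g + 1055,
and factoring out 5 leaves 5(625g^5 + 2500g^4 + 4000g^3 + 3200g^2 + 1284g + 211).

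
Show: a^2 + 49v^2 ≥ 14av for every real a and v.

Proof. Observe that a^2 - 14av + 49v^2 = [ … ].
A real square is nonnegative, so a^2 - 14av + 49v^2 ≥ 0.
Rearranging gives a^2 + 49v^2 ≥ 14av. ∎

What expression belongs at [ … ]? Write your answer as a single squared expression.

a^2 - 14av + 49v^2 is a perfect-square trinomial: the outer terms are (a)^2 and (7v)^2, and the cross term is -2·a·7v.
So a^2 - 14av + 49v^2 = (a - 7v)^2 ≥ 0.

(a - 7v)^2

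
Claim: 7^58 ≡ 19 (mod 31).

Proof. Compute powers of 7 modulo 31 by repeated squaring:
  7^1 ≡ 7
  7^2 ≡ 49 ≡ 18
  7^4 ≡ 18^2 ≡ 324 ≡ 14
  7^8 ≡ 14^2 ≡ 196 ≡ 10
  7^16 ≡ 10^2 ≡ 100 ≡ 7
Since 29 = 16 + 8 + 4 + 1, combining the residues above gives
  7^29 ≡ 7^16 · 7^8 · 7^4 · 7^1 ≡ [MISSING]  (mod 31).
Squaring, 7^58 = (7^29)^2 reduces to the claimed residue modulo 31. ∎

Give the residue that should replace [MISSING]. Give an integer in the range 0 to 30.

9

7^16 · 7^8 · 7^4 · 7^1 ≡ 7 · 10 · 14 · 7 = 6860.
6860 mod 31 = 9, so 7^29 ≡ 9 (mod 31).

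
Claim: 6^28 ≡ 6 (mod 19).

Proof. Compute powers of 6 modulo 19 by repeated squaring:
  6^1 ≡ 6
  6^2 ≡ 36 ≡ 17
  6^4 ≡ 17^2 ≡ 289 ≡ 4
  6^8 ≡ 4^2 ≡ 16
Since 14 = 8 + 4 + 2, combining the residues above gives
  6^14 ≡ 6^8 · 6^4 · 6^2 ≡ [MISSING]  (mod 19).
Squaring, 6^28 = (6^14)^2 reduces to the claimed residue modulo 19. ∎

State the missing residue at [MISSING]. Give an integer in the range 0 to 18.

5

Multiply the listed residues: 16 · 4 · 17 = 64 → 1088.
Reducing modulo 19: 1088 = 57·19 + 5, so 6^14 ≡ 5.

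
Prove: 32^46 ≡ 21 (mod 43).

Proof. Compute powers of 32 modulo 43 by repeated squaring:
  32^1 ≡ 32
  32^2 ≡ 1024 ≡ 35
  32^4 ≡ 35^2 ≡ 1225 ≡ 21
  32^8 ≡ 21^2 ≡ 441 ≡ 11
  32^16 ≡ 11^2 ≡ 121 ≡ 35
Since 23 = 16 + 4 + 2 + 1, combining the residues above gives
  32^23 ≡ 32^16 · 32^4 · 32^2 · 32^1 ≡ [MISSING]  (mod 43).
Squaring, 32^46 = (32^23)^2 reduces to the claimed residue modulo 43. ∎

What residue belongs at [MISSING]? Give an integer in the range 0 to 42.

Multiply the listed residues: 35 · 21 · 35 · 32 = 735 → 25725 → 823200.
Reducing modulo 43: 823200 = 19144·43 + 8, so 32^23 ≡ 8.

8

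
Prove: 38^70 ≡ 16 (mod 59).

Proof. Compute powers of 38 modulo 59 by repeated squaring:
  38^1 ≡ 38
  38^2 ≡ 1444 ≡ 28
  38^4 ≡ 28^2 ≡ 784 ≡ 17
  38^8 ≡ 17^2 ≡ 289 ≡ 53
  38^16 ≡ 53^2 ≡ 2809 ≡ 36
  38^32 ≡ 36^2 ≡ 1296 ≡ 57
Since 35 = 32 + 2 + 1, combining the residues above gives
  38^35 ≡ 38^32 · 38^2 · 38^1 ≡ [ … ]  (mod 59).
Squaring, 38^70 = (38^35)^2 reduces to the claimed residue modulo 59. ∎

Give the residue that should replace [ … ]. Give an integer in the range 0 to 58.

38^32 · 38^2 · 38^1 ≡ 57 · 28 · 38 = 60648.
60648 mod 59 = 55, so 38^35 ≡ 55 (mod 59).

55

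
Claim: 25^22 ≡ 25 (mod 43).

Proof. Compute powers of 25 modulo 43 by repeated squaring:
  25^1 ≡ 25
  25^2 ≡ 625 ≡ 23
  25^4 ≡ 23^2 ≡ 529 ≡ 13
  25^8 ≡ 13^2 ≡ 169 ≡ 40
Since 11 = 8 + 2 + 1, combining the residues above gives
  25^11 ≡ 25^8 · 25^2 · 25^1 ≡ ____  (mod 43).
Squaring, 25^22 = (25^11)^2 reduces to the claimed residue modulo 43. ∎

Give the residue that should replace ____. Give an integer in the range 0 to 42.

38

Multiply the listed residues: 40 · 23 · 25 = 920 → 23000.
Reducing modulo 43: 23000 = 534·43 + 38, so 25^11 ≡ 38.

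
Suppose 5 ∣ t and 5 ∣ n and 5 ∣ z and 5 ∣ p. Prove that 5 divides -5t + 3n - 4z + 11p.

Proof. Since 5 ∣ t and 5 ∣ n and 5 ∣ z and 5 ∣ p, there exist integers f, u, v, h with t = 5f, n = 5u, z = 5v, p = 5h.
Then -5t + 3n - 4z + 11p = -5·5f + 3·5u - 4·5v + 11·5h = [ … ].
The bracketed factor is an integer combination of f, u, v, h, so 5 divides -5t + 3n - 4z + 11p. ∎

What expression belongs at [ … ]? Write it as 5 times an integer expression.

Each term has a factor of 5: -5·5f + 3·5u - 4·5v + 11·5h = 5·(-5f + 11h + 3u - 4v).
Since -5f + 11h + 3u - 4v is an integer, 5 ∣ (-5t + 3n - 4z + 11p).

5(-5f + 11h + 3u - 4v)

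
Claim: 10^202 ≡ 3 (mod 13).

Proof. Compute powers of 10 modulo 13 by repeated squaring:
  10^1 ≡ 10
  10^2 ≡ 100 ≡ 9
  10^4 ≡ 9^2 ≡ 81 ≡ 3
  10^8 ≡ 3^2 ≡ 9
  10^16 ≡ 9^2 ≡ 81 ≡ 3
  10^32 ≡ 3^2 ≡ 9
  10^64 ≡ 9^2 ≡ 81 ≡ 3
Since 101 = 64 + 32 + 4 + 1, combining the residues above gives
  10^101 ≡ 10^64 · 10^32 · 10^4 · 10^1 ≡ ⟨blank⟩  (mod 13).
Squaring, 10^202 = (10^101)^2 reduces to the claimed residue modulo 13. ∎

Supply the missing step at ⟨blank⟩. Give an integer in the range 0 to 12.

4

10^64 · 10^32 · 10^4 · 10^1 ≡ 3 · 9 · 3 · 10 = 810.
810 mod 13 = 4, so 10^101 ≡ 4 (mod 13).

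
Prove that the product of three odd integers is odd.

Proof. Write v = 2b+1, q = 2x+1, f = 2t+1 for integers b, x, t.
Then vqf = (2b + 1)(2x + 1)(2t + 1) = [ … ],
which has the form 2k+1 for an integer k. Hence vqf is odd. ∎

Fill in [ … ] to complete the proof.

2(4btx + 2bt + 2bx + b + 2tx + t + x) + 1

(2b + 1)(2x + 1)(2t + 1) = 8btx + 4bt + 4bx + 2b + 4tx + 2t + 2x + 1
= 2(4btx + 2bt + 2bx + b + 2tx + t + x) + 1.
Since 4btx + 2bt + 2bx + b + 2tx + t + x is an integer, the product is of the form 2k+1 for an integer k.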